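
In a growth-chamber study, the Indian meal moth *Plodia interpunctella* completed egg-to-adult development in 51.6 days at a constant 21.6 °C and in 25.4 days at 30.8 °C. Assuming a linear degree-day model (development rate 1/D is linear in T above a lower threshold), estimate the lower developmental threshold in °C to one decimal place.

12.7 °C

Equal thermal constants: D₁(T₁ − T_b) = D₂(T₂ − T_b).
51.6·(21.6 − T_b) = 25.4·(30.8 − T_b)
T_b = (51.6·21.6 − 25.4·30.8) / (51.6 − 25.4) = 332.24 / 26.2 = 12.681 °C ≈ 12.7 °C.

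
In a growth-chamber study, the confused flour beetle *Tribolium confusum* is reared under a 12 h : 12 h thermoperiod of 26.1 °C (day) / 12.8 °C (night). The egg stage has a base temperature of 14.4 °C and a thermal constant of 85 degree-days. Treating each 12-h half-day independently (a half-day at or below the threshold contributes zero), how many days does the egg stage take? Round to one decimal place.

Day half: max(0, 26.1 − 14.4) × 0.5 = 11.7 × 0.5 = 5.85 DD.
Night half: max(0, 12.8 − 14.4) × 0.5 = 0.0 × 0.5 = 0.00 DD.
Per 24 h: 5.85 DD/day.
Duration = 85 / 5.85 = 14.530 ≈ 14.5 days.

14.5 days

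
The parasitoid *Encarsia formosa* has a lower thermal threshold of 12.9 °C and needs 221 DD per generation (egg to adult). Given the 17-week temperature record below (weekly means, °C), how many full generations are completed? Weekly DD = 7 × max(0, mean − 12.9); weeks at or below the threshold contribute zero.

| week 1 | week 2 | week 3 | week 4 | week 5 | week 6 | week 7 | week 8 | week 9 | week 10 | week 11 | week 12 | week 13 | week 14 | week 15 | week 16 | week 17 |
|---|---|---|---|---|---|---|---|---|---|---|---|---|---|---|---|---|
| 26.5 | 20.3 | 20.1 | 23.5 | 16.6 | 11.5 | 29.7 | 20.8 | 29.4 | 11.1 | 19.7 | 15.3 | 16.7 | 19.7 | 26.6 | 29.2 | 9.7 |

Weekly DD (7 × max(0, T̄ − 12.9)): 95.2, 51.8, 50.4, 74.2, 25.9, 0.0, 117.6, 55.3, 115.5, 0.0, 47.6, 16.8, 26.6, 47.6, 95.9, 114.1, 0.0.
Season total = 934.5 DD.
Complete generations = ⌊934.5 / 221⌋ = 4.

4 generations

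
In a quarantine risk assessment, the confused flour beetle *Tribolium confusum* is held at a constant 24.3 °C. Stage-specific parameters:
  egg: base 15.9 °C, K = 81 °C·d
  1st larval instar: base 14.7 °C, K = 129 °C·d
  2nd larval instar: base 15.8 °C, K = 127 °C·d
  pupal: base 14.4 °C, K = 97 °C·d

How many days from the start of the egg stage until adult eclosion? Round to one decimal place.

egg: 81 / (24.3 − 15.9) = 81 / 8.4 = 9.643 d.
1st larval instar: 129 / (24.3 − 14.7) = 129 / 9.6 = 13.437 d.
2nd larval instar: 127 / (24.3 − 15.8) = 127 / 8.5 = 14.941 d.
pupal: 97 / (24.3 − 14.4) = 97 / 9.9 = 9.798 d.
Sum = 47.820 ≈ 47.8 days.

47.8 days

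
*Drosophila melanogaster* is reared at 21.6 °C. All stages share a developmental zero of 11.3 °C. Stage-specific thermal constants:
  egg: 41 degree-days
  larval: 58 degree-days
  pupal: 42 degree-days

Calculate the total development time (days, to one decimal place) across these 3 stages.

13.7 days

Daily accumulation at 21.6 °C = 21.6 − 11.3 = 10.3 DD/day.
Total K = 41 + 58 + 42 = 141 DD.
Total duration = 141 / 10.3 = 13.689 ≈ 13.7 days.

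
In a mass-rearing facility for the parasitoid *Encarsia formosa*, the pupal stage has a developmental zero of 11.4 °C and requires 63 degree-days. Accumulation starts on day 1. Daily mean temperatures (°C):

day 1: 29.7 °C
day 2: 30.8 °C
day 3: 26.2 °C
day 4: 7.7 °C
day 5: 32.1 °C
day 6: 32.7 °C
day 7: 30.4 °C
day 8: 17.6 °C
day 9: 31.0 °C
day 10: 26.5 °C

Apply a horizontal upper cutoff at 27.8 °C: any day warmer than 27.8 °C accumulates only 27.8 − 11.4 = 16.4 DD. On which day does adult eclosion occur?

Daily DD above 11.4 °C (capped at 16.4): 16.4, 16.4, 14.8, 0.0, 16.4, 16.4, 16.4, 6.2, 16.4, 15.1.
Cumulative: 16.4, 32.8, 47.6, 47.6, 64.0, 80.4, 96.8, 103.0, 119.4, 134.5.
The total first reaches 63 DD on day 5.

day 5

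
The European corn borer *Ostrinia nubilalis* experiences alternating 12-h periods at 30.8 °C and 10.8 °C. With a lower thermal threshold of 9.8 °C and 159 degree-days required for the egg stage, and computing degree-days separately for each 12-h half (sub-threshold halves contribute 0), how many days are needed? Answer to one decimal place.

14.5 days

Day half: max(0, 30.8 − 9.8) × 0.5 = 21.0 × 0.5 = 10.50 DD.
Night half: max(0, 10.8 − 9.8) × 0.5 = 1.0 × 0.5 = 0.50 DD.
Per 24 h: 11.00 DD/day.
Duration = 159 / 11.00 = 14.455 ≈ 14.5 days.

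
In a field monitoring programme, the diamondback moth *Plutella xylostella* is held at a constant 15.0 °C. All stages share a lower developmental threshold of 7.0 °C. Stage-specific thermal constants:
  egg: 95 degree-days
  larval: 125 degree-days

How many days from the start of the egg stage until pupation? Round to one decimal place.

Daily accumulation at 15.0 °C = 15.0 − 7.0 = 8.0 DD/day.
Total K = 95 + 125 = 220 DD.
Total duration = 220 / 8.0 = 27.500 ≈ 27.5 days.

27.5 days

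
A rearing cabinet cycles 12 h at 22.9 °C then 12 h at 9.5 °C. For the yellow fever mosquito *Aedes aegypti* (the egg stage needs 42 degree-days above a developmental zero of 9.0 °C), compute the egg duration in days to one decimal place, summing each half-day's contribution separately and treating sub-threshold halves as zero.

5.8 days

Day half: max(0, 22.9 − 9.0) × 0.5 = 13.9 × 0.5 = 6.95 DD.
Night half: max(0, 9.5 − 9.0) × 0.5 = 0.5 × 0.5 = 0.25 DD.
Per 24 h: 7.20 DD/day.
Duration = 42 / 7.20 = 5.833 ≈ 5.8 days.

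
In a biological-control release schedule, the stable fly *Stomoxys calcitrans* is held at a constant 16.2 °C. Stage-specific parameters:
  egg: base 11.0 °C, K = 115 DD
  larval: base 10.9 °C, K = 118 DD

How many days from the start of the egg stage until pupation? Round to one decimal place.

44.4 days

egg: 115 / (16.2 − 11.0) = 115 / 5.2 = 22.115 d.
larval: 118 / (16.2 − 10.9) = 118 / 5.3 = 22.264 d.
Sum = 44.380 ≈ 44.4 days.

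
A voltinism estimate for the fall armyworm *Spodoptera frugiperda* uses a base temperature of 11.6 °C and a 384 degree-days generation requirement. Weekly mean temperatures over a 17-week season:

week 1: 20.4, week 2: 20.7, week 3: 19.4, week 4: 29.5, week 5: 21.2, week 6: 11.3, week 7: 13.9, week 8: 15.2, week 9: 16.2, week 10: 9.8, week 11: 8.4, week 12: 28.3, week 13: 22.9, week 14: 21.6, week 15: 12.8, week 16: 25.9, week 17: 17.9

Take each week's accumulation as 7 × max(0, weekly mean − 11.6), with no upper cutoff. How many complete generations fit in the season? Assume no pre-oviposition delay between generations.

Weekly DD (7 × max(0, T̄ − 11.6)): 61.6, 63.7, 54.6, 125.3, 67.2, 0.0, 16.1, 25.2, 32.2, 0.0, 0.0, 116.9, 79.1, 70.0, 8.4, 100.1, 44.1.
Season total = 864.5 DD.
Complete generations = ⌊864.5 / 384⌋ = 2.

2 generations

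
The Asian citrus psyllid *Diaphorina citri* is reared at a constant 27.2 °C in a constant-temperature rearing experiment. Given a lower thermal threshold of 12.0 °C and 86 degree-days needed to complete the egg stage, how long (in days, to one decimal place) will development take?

Daily accumulation = 27.2 − 12.0 = 15.2 DD/day.
Duration = 86 / 15.2 = 5.658 ≈ 5.7 days.

5.7 days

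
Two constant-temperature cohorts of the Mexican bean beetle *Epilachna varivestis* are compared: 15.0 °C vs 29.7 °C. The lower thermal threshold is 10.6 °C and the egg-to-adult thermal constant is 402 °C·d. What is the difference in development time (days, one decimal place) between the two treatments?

At 15.0 °C: 402 / (15.0 − 10.6) = 402 / 4.4 = 91.364 d.
At 29.7 °C: 402 / (29.7 − 10.6) = 402 / 19.1 = 21.047 d.
Difference = |91.364 − 21.047| = 70.317 ≈ 70.3 days.

70.3 days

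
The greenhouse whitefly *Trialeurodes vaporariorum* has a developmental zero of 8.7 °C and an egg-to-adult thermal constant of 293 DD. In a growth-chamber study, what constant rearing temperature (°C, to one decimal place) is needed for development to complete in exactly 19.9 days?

23.4 °C

Required daily accumulation = 293 / 19.9 = 14.724 DD/day.
T = T_base + 14.724 = 8.7 + 14.724 = 23.424 ≈ 23.4 °C.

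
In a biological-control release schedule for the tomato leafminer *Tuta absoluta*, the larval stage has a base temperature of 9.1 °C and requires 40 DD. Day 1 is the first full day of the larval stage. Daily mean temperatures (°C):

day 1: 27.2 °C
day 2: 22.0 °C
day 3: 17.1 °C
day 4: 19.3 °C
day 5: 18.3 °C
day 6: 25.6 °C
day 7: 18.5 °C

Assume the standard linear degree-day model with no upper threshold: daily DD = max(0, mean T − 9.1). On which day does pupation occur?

day 4

Daily DD above 9.1 °C: 18.1, 12.9, 8.0, 10.2, 9.2, 16.5, 9.4.
Cumulative: 18.1, 31.0, 39.0, 49.2, 58.4, 74.9, 84.3.
The total first reaches 40 DD on day 4.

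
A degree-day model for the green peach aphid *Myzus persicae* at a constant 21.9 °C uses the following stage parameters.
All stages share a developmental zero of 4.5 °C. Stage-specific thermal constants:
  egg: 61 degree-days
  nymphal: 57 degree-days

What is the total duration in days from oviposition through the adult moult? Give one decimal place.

6.8 days

Daily accumulation at 21.9 °C = 21.9 − 4.5 = 17.4 DD/day.
Total K = 61 + 57 = 118 DD.
Total duration = 118 / 17.4 = 6.782 ≈ 6.8 days.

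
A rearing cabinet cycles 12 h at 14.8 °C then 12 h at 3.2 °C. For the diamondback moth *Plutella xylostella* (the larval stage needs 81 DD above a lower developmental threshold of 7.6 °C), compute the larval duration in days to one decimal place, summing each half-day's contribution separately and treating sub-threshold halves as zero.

22.5 days

Day half: max(0, 14.8 − 7.6) × 0.5 = 7.2 × 0.5 = 3.60 DD.
Night half: max(0, 3.2 − 7.6) × 0.5 = 0.0 × 0.5 = 0.00 DD.
Per 24 h: 3.60 DD/day.
Duration = 81 / 3.60 = 22.500 ≈ 22.5 days.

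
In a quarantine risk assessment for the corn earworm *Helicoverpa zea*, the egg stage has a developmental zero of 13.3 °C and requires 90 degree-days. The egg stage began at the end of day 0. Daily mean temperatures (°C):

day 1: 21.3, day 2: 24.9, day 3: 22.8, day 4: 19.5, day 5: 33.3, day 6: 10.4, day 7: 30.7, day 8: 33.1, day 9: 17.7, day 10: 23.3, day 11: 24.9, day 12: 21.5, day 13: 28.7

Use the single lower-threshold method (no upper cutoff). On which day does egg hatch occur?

day 8

Daily DD above 13.3 °C: 8.0, 11.6, 9.5, 6.2, 20.0, 0.0, 17.4, 19.8, 4.4, 10.0, 11.6, 8.2, 15.4.
Cumulative: 8.0, 19.6, 29.1, 35.3, 55.3, 55.3, 72.7, 92.5, 96.9, 106.9, 118.5, 126.7, 142.1.
The total first reaches 90 DD on day 8.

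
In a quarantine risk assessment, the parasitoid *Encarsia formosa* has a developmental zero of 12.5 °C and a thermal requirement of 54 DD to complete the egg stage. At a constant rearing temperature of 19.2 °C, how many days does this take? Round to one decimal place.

Daily accumulation = 19.2 − 12.5 = 6.7 DD/day.
Duration = 54 / 6.7 = 8.060 ≈ 8.1 days.

8.1 days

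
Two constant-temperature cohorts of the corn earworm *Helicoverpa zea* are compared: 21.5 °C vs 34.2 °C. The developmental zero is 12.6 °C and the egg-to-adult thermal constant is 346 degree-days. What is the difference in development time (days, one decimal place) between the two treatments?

At 21.5 °C: 346 / (21.5 − 12.6) = 346 / 8.9 = 38.876 d.
At 34.2 °C: 346 / (34.2 − 12.6) = 346 / 21.6 = 16.019 d.
Difference = |38.876 − 16.019| = 22.858 ≈ 22.9 days.

22.9 days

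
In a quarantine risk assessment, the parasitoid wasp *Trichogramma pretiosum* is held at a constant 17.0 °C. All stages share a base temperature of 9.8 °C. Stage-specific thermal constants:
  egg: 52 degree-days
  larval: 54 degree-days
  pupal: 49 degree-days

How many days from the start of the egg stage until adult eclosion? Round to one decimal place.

21.5 days

Daily accumulation at 17.0 °C = 17.0 − 9.8 = 7.2 DD/day.
Total K = 52 + 54 + 49 = 155 DD.
Total duration = 155 / 7.2 = 21.528 ≈ 21.5 days.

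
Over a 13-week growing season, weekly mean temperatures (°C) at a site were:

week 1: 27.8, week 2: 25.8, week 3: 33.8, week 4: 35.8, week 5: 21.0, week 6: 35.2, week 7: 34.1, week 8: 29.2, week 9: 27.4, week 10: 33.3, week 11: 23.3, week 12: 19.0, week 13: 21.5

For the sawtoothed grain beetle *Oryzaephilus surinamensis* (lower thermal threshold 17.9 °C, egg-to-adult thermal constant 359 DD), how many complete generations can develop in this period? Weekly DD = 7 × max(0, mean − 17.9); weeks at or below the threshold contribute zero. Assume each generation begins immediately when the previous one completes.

2 generations

Weekly DD (7 × max(0, T̄ − 17.9)): 69.3, 55.3, 111.3, 125.3, 21.7, 121.1, 113.4, 79.1, 66.5, 107.8, 37.8, 7.7, 25.2.
Season total = 941.5 DD.
Complete generations = ⌊941.5 / 359⌋ = 2.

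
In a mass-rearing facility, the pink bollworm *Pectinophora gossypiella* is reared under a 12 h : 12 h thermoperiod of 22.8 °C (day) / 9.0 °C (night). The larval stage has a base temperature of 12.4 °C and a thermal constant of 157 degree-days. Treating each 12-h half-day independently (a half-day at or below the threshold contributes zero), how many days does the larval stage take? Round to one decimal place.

30.2 days

Day half: max(0, 22.8 − 12.4) × 0.5 = 10.4 × 0.5 = 5.20 DD.
Night half: max(0, 9.0 − 12.4) × 0.5 = 0.0 × 0.5 = 0.00 DD.
Per 24 h: 5.20 DD/day.
Duration = 157 / 5.20 = 30.192 ≈ 30.2 days.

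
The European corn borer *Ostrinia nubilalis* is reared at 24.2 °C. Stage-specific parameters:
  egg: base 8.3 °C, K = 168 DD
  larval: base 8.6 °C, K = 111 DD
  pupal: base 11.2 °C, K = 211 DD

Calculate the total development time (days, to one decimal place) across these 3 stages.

egg: 168 / (24.2 − 8.3) = 168 / 15.9 = 10.566 d.
larval: 111 / (24.2 − 8.6) = 111 / 15.6 = 7.115 d.
pupal: 211 / (24.2 − 11.2) = 211 / 13.0 = 16.231 d.
Sum = 33.912 ≈ 33.9 days.

33.9 days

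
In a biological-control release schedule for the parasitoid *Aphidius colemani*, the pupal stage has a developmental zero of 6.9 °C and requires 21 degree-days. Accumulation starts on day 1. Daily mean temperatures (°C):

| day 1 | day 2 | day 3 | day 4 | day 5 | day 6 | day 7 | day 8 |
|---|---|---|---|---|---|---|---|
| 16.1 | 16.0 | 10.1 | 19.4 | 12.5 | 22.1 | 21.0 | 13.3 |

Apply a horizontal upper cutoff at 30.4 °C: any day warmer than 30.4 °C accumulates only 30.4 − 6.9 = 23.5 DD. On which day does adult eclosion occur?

Daily DD above 6.9 °C (capped at 23.5): 9.2, 9.1, 3.2, 12.5, 5.6, 15.2, 14.1, 6.4.
Cumulative: 9.2, 18.3, 21.5, 34.0, 39.6, 54.8, 68.9, 75.3.
The total first reaches 21 DD on day 3.

day 3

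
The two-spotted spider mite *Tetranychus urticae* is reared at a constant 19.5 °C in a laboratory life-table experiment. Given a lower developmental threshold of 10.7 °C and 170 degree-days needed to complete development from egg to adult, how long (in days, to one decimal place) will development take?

Daily accumulation = 19.5 − 10.7 = 8.8 DD/day.
Duration = 170 / 8.8 = 19.318 ≈ 19.3 days.

19.3 days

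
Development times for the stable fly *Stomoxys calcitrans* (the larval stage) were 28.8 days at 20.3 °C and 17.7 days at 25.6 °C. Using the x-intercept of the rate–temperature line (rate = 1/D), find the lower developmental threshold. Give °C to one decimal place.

11.8 °C

Under the model K = D·(T − T_b), so D₁·(T₁ − T_b) = D₂·(T₂ − T_b).
28.8·(20.3 − T_b) = 17.7·(25.6 − T_b)
T_b = (28.8·20.3 − 17.7·25.6) / (28.8 − 17.7) = 131.52 / 11.1 = 11.849 °C ≈ 11.8 °C.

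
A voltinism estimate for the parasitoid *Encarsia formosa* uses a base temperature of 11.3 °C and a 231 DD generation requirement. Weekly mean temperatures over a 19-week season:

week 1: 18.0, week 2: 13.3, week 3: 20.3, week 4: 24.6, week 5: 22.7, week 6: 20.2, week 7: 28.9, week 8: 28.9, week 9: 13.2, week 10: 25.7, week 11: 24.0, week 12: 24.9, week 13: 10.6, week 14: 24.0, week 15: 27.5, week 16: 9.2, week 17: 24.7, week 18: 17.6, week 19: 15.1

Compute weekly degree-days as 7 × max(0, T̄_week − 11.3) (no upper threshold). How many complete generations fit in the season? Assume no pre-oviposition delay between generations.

Weekly DD (7 × max(0, T̄ − 11.3)): 46.9, 14.0, 63.0, 93.1, 79.8, 62.3, 123.2, 123.2, 13.3, 100.8, 88.9, 95.2, 0.0, 88.9, 113.4, 0.0, 93.8, 44.1, 26.6.
Season total = 1270.5 DD.
Complete generations = ⌊1270.5 / 231⌋ = 5.

5 generations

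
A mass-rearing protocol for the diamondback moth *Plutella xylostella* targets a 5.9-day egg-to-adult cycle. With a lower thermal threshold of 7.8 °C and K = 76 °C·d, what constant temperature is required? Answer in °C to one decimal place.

Required daily accumulation = 76 / 5.9 = 12.881 DD/day.
T = T_base + 12.881 = 7.8 + 12.881 = 20.681 ≈ 20.7 °C.

20.7 °C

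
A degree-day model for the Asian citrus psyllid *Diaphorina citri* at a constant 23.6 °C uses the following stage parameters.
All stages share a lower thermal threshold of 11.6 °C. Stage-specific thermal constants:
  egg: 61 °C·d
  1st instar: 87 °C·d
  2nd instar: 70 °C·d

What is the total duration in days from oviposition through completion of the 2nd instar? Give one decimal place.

Daily accumulation at 23.6 °C = 23.6 − 11.6 = 12.0 DD/day.
Total K = 61 + 87 + 70 = 218 DD.
Total duration = 218 / 12.0 = 18.167 ≈ 18.2 days.

18.2 days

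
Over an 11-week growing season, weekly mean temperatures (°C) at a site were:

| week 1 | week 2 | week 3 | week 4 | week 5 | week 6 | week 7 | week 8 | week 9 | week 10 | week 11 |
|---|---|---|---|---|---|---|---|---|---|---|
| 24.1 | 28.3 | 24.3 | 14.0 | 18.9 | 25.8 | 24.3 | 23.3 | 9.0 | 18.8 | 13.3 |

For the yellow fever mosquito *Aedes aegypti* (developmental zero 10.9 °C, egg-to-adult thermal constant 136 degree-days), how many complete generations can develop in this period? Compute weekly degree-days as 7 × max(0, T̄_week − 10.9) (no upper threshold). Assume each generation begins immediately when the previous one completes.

5 generations

Weekly DD (7 × max(0, T̄ − 10.9)): 92.4, 121.8, 93.8, 21.7, 56.0, 104.3, 93.8, 86.8, 0.0, 55.3, 16.8.
Season total = 742.7 DD.
Complete generations = ⌊742.7 / 136⌋ = 5.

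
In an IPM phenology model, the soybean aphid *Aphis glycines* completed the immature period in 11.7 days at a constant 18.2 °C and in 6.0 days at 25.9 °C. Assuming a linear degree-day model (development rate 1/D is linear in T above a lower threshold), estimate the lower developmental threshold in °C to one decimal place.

Under the model K = D·(T − T_b), so D₁·(T₁ − T_b) = D₂·(T₂ − T_b).
11.7·(18.2 − T_b) = 6.0·(25.9 − T_b)
T_b = (11.7·18.2 − 6.0·25.9) / (11.7 − 6.0) = 57.54 / 5.7 = 10.095 °C ≈ 10.1 °C.

10.1 °C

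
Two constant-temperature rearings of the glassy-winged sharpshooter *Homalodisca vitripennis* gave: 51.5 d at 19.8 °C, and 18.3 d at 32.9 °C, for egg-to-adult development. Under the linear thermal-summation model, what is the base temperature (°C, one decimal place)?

12.6 °C

Equal thermal constants: D₁(T₁ − T_b) = D₂(T₂ − T_b).
51.5·(19.8 − T_b) = 18.3·(32.9 − T_b)
T_b = (51.5·19.8 − 18.3·32.9) / (51.5 − 18.3) = 417.63 / 33.2 = 12.579 °C ≈ 12.6 °C.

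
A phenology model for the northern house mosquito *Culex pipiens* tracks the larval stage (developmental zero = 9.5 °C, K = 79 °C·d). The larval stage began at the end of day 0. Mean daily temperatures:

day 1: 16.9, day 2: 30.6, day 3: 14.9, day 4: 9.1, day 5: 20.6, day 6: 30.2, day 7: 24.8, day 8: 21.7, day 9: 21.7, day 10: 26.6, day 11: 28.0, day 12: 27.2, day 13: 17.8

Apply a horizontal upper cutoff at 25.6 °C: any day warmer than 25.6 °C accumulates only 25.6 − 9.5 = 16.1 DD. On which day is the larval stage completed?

day 8

Daily DD above 9.5 °C (capped at 16.1): 7.4, 16.1, 5.4, 0.0, 11.1, 16.1, 15.3, 12.2, 12.2, 16.1, 16.1, 16.1, 8.3.
Cumulative: 7.4, 23.5, 28.9, 28.9, 40.0, 56.1, 71.4, 83.6, 95.8, 111.9, 128.0, 144.1, 152.4.
The total first reaches 79 DD on day 8.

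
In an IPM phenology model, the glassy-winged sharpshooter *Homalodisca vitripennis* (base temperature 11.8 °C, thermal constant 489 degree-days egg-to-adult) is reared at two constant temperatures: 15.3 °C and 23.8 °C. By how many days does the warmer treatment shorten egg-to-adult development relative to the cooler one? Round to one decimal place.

At 15.3 °C: 489 / (15.3 − 11.8) = 489 / 3.5 = 139.714 d.
At 23.8 °C: 489 / (23.8 − 11.8) = 489 / 12.0 = 40.750 d.
Difference = |139.714 − 40.750| = 98.964 ≈ 99.0 days.

99.0 days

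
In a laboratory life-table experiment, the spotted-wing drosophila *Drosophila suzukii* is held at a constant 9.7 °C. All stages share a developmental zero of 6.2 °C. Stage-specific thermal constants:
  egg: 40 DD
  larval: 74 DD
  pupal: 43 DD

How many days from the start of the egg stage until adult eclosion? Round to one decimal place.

Daily accumulation at 9.7 °C = 9.7 − 6.2 = 3.5 DD/day.
Total K = 40 + 74 + 43 = 157 DD.
Total duration = 157 / 3.5 = 44.857 ≈ 44.9 days.

44.9 days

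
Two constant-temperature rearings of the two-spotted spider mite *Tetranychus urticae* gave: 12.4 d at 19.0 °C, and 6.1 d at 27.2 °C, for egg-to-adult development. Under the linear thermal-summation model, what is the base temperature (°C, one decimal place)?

Under the model K = D·(T − T_b), so D₁·(T₁ − T_b) = D₂·(T₂ − T_b).
12.4·(19.0 − T_b) = 6.1·(27.2 − T_b)
T_b = (12.4·19.0 − 6.1·27.2) / (12.4 − 6.1) = 69.68 / 6.3 = 11.060 °C ≈ 11.1 °C.

11.1 °C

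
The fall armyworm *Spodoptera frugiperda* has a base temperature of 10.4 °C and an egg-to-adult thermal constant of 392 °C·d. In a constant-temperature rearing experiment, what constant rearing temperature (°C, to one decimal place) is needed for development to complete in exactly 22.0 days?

Required daily accumulation = 392 / 22.0 = 17.818 DD/day.
T = T_base + 17.818 = 10.4 + 17.818 = 28.218 ≈ 28.2 °C.

28.2 °C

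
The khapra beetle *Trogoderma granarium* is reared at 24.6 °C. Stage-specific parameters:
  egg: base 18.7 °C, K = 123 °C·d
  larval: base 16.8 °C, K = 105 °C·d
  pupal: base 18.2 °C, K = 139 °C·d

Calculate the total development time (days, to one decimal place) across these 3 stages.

egg: 123 / (24.6 − 18.7) = 123 / 5.9 = 20.847 d.
larval: 105 / (24.6 − 16.8) = 105 / 7.8 = 13.462 d.
pupal: 139 / (24.6 − 18.2) = 139 / 6.4 = 21.719 d.
Sum = 56.028 ≈ 56.0 days.

56.0 days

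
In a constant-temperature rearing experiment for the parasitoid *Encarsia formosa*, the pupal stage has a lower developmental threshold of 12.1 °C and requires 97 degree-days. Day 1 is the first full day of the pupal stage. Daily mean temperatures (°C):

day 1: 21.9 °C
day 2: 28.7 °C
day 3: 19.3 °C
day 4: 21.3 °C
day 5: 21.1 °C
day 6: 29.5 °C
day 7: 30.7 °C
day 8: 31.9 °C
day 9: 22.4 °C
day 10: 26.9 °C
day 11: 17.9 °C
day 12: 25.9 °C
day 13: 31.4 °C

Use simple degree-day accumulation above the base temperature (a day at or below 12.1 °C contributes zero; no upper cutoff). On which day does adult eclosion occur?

day 8

Daily DD above 12.1 °C: 9.8, 16.6, 7.2, 9.2, 9.0, 17.4, 18.6, 19.8, 10.3, 14.8, 5.8, 13.8, 19.3.
Cumulative: 9.8, 26.4, 33.6, 42.8, 51.8, 69.2, 87.8, 107.6, 117.9, 132.7, 138.5, 152.3, 171.6.
The total first reaches 97 DD on day 8.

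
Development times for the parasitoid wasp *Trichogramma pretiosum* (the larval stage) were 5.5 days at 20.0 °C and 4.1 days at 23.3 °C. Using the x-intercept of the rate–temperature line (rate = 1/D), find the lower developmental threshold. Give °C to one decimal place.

Equal thermal constants: D₁(T₁ − T_b) = D₂(T₂ − T_b).
5.5·(20.0 − T_b) = 4.1·(23.3 − T_b)
T_b = (5.5·20.0 − 4.1·23.3) / (5.5 − 4.1) = 14.47 / 1.4 = 10.336 °C ≈ 10.3 °C.

10.3 °C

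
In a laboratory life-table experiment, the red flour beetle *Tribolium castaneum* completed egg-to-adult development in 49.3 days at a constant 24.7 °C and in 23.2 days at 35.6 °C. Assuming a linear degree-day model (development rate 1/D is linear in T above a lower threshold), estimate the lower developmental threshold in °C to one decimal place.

15.0 °C

Under the model K = D·(T − T_b), so D₁·(T₁ − T_b) = D₂·(T₂ − T_b).
49.3·(24.7 − T_b) = 23.2·(35.6 − T_b)
T_b = (49.3·24.7 − 23.2·35.6) / (49.3 − 23.2) = 391.79 / 26.1 = 15.011 °C ≈ 15.0 °C.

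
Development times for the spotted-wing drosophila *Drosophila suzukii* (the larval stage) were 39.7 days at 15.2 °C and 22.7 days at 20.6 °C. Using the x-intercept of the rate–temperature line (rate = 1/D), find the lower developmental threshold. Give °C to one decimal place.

8.0 °C

Equal thermal constants: D₁(T₁ − T_b) = D₂(T₂ − T_b).
39.7·(15.2 − T_b) = 22.7·(20.6 − T_b)
T_b = (39.7·15.2 − 22.7·20.6) / (39.7 − 22.7) = 135.82 / 17.0 = 7.989 °C ≈ 8.0 °C.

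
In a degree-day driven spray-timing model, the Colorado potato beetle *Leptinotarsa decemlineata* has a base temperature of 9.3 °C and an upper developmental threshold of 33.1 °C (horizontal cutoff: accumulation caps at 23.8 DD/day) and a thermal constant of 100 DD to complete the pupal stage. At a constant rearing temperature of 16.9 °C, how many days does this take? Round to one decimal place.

13.2 days

Daily accumulation = 16.9 − 9.3 = 7.6 DD/day.
Duration = 100 / 7.6 = 13.158 ≈ 13.2 days.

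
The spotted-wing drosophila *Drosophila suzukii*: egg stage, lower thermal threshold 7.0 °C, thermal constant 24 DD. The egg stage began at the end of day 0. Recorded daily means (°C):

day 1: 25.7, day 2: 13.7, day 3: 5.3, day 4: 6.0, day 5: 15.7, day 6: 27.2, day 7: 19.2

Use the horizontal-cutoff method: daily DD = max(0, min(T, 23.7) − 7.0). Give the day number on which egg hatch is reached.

Daily DD above 7.0 °C (capped at 16.7): 16.7, 6.7, 0.0, 0.0, 8.7, 16.7, 12.2.
Cumulative: 16.7, 23.4, 23.4, 23.4, 32.1, 48.8, 61.0.
The total first reaches 24 DD on day 5.

day 5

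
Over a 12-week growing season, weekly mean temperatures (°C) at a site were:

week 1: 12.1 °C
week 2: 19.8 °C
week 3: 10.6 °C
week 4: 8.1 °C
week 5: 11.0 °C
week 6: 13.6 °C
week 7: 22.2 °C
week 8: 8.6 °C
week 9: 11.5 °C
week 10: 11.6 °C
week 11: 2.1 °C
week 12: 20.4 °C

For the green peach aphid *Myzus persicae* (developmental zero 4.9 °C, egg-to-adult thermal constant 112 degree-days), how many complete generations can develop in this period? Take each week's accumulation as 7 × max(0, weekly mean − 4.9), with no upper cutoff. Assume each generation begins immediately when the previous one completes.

5 generations

Weekly DD (7 × max(0, T̄ − 4.9)): 50.4, 104.3, 39.9, 22.4, 42.7, 60.9, 121.1, 25.9, 46.2, 46.9, 0.0, 108.5.
Season total = 669.2 DD.
Complete generations = ⌊669.2 / 112⌋ = 5.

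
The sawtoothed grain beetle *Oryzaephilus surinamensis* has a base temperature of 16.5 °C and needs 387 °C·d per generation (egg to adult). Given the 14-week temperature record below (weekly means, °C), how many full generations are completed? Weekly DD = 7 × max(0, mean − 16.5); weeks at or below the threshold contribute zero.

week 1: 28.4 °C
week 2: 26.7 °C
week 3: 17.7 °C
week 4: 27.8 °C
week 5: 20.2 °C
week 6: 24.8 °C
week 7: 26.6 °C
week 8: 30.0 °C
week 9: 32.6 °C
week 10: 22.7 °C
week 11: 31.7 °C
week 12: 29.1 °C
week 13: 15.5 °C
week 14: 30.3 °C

Weekly DD (7 × max(0, T̄ − 16.5)): 83.3, 71.4, 8.4, 79.1, 25.9, 58.1, 70.7, 94.5, 112.7, 43.4, 106.4, 88.2, 0.0, 96.6.
Season total = 938.7 DD.
Complete generations = ⌊938.7 / 387⌋ = 2.

2 generations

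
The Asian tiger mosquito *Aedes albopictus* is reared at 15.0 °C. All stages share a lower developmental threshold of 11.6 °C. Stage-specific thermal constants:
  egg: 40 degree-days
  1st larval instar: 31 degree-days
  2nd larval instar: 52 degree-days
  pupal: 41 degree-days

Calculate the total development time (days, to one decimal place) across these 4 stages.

Daily accumulation at 15.0 °C = 15.0 − 11.6 = 3.4 DD/day.
Total K = 40 + 31 + 52 + 41 = 164 DD.
Total duration = 164 / 3.4 = 48.235 ≈ 48.2 days.

48.2 days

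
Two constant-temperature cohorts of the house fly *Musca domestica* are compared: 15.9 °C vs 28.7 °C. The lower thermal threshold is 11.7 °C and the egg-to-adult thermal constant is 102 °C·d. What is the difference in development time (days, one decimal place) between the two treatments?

18.3 days

At 15.9 °C: 102 / (15.9 − 11.7) = 102 / 4.2 = 24.286 d.
At 28.7 °C: 102 / (28.7 − 11.7) = 102 / 17.0 = 6.000 d.
Difference = |24.286 − 6.000| = 18.286 ≈ 18.3 days.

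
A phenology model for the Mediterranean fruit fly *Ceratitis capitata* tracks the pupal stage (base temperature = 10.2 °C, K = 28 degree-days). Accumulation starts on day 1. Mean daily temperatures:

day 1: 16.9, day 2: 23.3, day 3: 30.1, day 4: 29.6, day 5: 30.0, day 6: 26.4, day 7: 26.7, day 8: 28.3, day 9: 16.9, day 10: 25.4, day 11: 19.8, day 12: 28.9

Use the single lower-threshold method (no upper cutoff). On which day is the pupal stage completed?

Daily DD above 10.2 °C: 6.7, 13.1, 19.9, 19.4, 19.8, 16.2, 16.5, 18.1, 6.7, 15.2, 9.6, 18.7.
Cumulative: 6.7, 19.8, 39.7, 59.1, 78.9, 95.1, 111.6, 129.7, 136.4, 151.6, 161.2, 179.9.
The total first reaches 28 DD on day 3.

day 3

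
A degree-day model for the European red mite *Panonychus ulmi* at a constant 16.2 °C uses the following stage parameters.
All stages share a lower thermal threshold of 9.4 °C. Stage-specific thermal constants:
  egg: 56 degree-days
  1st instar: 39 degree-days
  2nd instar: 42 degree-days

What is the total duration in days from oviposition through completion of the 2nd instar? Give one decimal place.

20.1 days

Daily accumulation at 16.2 °C = 16.2 − 9.4 = 6.8 DD/day.
Total K = 56 + 39 + 42 = 137 DD.
Total duration = 137 / 6.8 = 20.147 ≈ 20.1 days.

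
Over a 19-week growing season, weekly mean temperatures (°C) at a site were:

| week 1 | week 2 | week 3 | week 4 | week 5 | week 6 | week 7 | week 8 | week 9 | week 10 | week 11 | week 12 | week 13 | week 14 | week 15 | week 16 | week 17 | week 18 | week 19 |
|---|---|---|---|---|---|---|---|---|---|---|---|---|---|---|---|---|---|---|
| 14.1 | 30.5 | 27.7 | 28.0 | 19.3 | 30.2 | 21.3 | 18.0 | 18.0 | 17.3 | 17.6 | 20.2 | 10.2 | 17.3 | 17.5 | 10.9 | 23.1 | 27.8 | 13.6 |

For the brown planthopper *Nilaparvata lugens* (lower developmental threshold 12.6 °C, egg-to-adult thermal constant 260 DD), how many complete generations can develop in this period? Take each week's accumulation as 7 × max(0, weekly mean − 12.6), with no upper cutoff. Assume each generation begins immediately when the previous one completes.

3 generations

Weekly DD (7 × max(0, T̄ − 12.6)): 10.5, 125.3, 105.7, 107.8, 46.9, 123.2, 60.9, 37.8, 37.8, 32.9, 35.0, 53.2, 0.0, 32.9, 34.3, 0.0, 73.5, 106.4, 7.0.
Season total = 1031.1 DD.
Complete generations = ⌊1031.1 / 260⌋ = 3.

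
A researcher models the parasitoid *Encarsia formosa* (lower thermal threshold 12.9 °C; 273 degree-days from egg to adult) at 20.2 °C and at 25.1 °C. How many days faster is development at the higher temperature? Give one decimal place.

15.0 days

At 20.2 °C: 273 / (20.2 − 12.9) = 273 / 7.3 = 37.397 d.
At 25.1 °C: 273 / (25.1 − 12.9) = 273 / 12.2 = 22.377 d.
Difference = |37.397 − 22.377| = 15.020 ≈ 15.0 days.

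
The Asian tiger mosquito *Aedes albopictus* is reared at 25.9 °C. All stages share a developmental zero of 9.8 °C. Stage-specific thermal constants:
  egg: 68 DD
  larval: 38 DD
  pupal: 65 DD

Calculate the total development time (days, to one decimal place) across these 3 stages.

Daily accumulation at 25.9 °C = 25.9 − 9.8 = 16.1 DD/day.
Total K = 68 + 38 + 65 = 171 DD.
Total duration = 171 / 16.1 = 10.621 ≈ 10.6 days.

10.6 days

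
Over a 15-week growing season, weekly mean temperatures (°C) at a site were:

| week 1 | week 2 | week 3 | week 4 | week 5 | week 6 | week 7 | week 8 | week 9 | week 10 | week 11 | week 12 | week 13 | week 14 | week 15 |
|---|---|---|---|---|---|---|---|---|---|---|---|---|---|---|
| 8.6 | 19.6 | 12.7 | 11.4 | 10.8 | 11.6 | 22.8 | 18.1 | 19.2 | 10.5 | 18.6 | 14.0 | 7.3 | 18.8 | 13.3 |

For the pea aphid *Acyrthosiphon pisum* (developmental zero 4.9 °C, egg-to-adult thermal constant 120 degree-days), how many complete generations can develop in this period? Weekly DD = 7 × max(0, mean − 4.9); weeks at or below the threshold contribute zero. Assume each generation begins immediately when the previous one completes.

Weekly DD (7 × max(0, T̄ − 4.9)): 25.9, 102.9, 54.6, 45.5, 41.3, 46.9, 125.3, 92.4, 100.1, 39.2, 95.9, 63.7, 16.8, 97.3, 58.8.
Season total = 1006.6 DD.
Complete generations = ⌊1006.6 / 120⌋ = 8.

8 generations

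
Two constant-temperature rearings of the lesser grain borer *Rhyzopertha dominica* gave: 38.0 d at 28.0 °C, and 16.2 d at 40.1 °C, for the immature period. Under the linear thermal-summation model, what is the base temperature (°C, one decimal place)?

19.0 °C

Linear rate model ⇒ the product D·(T − T_b) is constant across temperatures.
38.0·(28.0 − T_b) = 16.2·(40.1 − T_b)
T_b = (38.0·28.0 − 16.2·40.1) / (38.0 − 16.2) = 414.38 / 21.8 = 19.008 °C ≈ 19.0 °C.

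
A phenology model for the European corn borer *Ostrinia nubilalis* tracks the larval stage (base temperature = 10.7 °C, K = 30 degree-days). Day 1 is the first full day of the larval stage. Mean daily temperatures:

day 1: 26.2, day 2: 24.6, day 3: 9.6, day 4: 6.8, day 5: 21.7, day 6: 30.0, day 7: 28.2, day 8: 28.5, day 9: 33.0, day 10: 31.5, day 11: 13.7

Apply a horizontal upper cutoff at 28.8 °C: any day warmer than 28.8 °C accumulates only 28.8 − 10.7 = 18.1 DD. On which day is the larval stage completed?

Daily DD above 10.7 °C (capped at 18.1): 15.5, 13.9, 0.0, 0.0, 11.0, 18.1, 17.5, 17.8, 18.1, 18.1, 3.0.
Cumulative: 15.5, 29.4, 29.4, 29.4, 40.4, 58.5, 76.0, 93.8, 111.9, 130.0, 133.0.
The total first reaches 30 DD on day 5.

day 5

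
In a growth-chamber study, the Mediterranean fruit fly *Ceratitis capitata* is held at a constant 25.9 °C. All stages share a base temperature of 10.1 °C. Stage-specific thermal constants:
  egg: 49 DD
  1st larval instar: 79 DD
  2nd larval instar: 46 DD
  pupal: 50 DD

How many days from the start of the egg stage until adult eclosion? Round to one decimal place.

Daily accumulation at 25.9 °C = 25.9 − 10.1 = 15.8 DD/day.
Total K = 49 + 79 + 46 + 50 = 224 DD.
Total duration = 224 / 15.8 = 14.177 ≈ 14.2 days.

14.2 days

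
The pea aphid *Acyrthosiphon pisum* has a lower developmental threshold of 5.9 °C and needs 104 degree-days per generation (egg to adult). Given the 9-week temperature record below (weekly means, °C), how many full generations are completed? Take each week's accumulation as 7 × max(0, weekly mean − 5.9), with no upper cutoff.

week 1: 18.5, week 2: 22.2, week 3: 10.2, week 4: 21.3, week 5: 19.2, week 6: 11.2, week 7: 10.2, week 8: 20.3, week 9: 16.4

Weekly DD (7 × max(0, T̄ − 5.9)): 88.2, 114.1, 30.1, 107.8, 93.1, 37.1, 30.1, 100.8, 73.5.
Season total = 674.8 DD.
Complete generations = ⌊674.8 / 104⌋ = 6.

6 generations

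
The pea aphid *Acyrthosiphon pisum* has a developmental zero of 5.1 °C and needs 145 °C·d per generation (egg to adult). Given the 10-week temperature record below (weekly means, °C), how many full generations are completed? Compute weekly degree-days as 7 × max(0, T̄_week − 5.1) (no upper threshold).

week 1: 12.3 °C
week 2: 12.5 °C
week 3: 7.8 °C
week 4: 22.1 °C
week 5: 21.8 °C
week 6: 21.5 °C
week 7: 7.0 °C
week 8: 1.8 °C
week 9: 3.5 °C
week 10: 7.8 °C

Weekly DD (7 × max(0, T̄ − 5.1)): 50.4, 51.8, 18.9, 119.0, 116.9, 114.8, 13.3, 0.0, 0.0, 18.9.
Season total = 504.0 DD.
Complete generations = ⌊504.0 / 145⌋ = 3.

3 generations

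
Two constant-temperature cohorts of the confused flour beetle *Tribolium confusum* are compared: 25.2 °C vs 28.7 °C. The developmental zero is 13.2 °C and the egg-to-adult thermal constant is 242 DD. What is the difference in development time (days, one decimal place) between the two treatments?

4.6 days

At 25.2 °C: 242 / (25.2 − 13.2) = 242 / 12.0 = 20.167 d.
At 28.7 °C: 242 / (28.7 − 13.2) = 242 / 15.5 = 15.613 d.
Difference = |20.167 − 15.613| = 4.554 ≈ 4.6 days.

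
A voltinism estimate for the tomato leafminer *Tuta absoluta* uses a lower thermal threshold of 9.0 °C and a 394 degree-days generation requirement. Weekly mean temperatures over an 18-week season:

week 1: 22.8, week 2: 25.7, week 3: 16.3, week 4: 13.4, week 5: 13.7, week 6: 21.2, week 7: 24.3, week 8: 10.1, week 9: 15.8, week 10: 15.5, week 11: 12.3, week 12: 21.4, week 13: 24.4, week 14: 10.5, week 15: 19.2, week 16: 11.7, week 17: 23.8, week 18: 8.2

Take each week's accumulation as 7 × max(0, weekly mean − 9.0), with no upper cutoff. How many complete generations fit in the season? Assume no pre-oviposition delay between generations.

2 generations

Weekly DD (7 × max(0, T̄ − 9.0)): 96.6, 116.9, 51.1, 30.8, 32.9, 85.4, 107.1, 7.7, 47.6, 45.5, 23.1, 86.8, 107.8, 10.5, 71.4, 18.9, 103.6, 0.0.
Season total = 1043.7 DD.
Complete generations = ⌊1043.7 / 394⌋ = 2.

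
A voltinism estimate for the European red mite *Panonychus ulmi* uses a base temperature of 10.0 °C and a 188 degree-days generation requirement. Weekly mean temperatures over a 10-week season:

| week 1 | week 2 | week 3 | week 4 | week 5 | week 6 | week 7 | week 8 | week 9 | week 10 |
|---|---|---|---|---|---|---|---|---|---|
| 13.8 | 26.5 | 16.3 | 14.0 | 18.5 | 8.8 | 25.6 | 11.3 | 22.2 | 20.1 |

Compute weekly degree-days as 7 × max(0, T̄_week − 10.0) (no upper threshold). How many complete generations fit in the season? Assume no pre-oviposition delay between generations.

2 generations

Weekly DD (7 × max(0, T̄ − 10.0)): 26.6, 115.5, 44.1, 28.0, 59.5, 0.0, 109.2, 9.1, 85.4, 70.7.
Season total = 548.1 DD.
Complete generations = ⌊548.1 / 188⌋ = 2.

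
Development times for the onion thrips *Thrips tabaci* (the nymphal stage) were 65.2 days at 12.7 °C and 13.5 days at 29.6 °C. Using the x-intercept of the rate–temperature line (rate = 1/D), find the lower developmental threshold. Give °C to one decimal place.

8.3 °C

Under the model K = D·(T − T_b), so D₁·(T₁ − T_b) = D₂·(T₂ − T_b).
65.2·(12.7 − T_b) = 13.5·(29.6 − T_b)
T_b = (65.2·12.7 − 13.5·29.6) / (65.2 − 13.5) = 428.44 / 51.7 = 8.287 °C ≈ 8.3 °C.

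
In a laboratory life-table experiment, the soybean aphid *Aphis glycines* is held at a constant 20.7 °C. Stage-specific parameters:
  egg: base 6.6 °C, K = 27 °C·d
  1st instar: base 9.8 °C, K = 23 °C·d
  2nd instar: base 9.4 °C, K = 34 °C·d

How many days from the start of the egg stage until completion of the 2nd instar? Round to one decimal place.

egg: 27 / (20.7 − 6.6) = 27 / 14.1 = 1.915 d.
1st instar: 23 / (20.7 − 9.8) = 23 / 10.9 = 2.110 d.
2nd instar: 34 / (20.7 − 9.4) = 34 / 11.3 = 3.009 d.
Sum = 7.034 ≈ 7.0 days.

7.0 days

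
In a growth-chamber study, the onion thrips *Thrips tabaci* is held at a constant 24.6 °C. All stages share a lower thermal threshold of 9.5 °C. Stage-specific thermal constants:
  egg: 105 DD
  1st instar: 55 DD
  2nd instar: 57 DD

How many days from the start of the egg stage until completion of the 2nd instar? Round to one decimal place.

Daily accumulation at 24.6 °C = 24.6 − 9.5 = 15.1 DD/day.
Total K = 105 + 55 + 57 = 217 DD.
Total duration = 217 / 15.1 = 14.371 ≈ 14.4 days.

14.4 days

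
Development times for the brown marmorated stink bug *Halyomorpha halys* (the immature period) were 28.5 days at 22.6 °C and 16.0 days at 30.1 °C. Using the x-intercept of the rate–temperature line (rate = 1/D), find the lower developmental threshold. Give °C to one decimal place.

13.0 °C

Under the model K = D·(T − T_b), so D₁·(T₁ − T_b) = D₂·(T₂ − T_b).
28.5·(22.6 − T_b) = 16.0·(30.1 − T_b)
T_b = (28.5·22.6 − 16.0·30.1) / (28.5 − 16.0) = 162.50 / 12.5 = 13.000 °C ≈ 13.0 °C.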